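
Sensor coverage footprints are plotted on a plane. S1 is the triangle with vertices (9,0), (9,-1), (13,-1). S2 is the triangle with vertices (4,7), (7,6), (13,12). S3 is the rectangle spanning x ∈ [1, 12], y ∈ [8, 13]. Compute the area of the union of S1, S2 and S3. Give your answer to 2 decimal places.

62.82

By inclusion–exclusion:
Individual areas: |S1| = 2, |S2| = 12, |S3| = 55.
|S1∩S2| = 0.
|S1∩S3| = 0.
|S2∩S3| = 6.1778.
|S1∩S2∩S3| = 0.
|S1 ∪ S2 ∪ S3| = 69 − 6.1778 + 0 = 62.82.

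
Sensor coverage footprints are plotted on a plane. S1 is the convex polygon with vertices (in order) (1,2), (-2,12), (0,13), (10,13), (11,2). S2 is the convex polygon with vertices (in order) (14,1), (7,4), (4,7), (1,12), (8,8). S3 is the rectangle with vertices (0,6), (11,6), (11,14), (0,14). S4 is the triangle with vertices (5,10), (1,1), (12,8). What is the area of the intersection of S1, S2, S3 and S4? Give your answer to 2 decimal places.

The intersection is the polygon with vertices (3.808,7.319), (4.899,9.772), (8,8), (9.412,6.353), (8.857,6), (5,6), (4,7).
By the shoelace formula its area is 12.57.

12.57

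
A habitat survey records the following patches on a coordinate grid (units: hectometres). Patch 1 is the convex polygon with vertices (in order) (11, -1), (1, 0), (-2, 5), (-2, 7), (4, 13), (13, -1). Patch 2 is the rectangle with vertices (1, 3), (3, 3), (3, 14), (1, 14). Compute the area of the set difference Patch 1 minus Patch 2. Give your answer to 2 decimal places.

97.50

|Patch 1| = 113.5, |Patch 1∩Patch 2| = 16.
|Patch 1 ∖ Patch 2| = |Patch 1| − |Patch 1∩Patch 2| = 113.5 − 16 = 97.50.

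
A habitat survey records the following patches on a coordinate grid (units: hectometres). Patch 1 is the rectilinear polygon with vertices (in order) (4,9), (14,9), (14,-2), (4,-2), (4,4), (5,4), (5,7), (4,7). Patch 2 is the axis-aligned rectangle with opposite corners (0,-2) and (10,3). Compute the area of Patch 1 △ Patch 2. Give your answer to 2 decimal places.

97.00

|Patch 1| = 107, |Patch 2| = 50, |Patch 1∩Patch 2| = 30.
|Patch 1 △ Patch 2| = |Patch 1| + |Patch 2| − 2·|Patch 1∩Patch 2| = 107 + 50 − 60 = 97.00.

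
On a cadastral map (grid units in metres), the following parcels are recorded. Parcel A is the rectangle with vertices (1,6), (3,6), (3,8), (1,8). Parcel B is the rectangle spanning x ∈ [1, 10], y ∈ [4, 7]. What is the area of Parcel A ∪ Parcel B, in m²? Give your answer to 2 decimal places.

By inclusion–exclusion:
Individual areas: |Parcel A| = 4, |Parcel B| = 27.
|Parcel A∩Parcel B|: x∈[1,3], y∈[6,7] → 2·1 = 2.
|Parcel A ∪ Parcel B| = 31 − 2 = 29.00.

29.00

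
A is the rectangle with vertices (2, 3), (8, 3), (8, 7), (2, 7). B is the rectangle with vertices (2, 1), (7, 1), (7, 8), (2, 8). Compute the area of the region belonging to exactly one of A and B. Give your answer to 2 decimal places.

|A∩B|: x∈[2,7], y∈[3,7] → 5·4 = 20.
|A △ B| = |A| + |B| − 2·|A∩B| = 24 + 35 − 40 = 19.00.

19.00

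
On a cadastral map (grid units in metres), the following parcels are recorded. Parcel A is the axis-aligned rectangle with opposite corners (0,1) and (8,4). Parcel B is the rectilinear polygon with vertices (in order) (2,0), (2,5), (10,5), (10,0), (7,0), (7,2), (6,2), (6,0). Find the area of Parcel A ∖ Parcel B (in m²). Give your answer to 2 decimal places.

7.00

|Parcel A| = 24, |Parcel A∩Parcel B| = 17.
|Parcel A ∖ Parcel B| = |Parcel A| − |Parcel A∩Parcel B| = 24 − 17 = 7.00.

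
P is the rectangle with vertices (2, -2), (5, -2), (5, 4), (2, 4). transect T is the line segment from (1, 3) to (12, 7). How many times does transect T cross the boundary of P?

The segment meets the boundary at (3.75,4), (2,3.364).

2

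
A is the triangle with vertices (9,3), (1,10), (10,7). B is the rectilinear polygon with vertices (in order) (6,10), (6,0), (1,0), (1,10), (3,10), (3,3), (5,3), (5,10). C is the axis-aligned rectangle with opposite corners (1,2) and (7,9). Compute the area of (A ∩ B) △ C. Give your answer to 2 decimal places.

40.00

|A ∩ B| = 3.5208.
|(A ∩ B) ∩ C| = 2.7589.
|(A ∩ B) △ C| = 3.5208 + 42 − 5.5179 = 40.00.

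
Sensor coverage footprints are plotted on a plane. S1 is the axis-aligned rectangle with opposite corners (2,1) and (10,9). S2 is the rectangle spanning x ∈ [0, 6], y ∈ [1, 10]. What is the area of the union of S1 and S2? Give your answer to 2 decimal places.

By inclusion–exclusion:
Individual areas: |S1| = 64, |S2| = 54.
|S1∩S2|: x∈[2,6], y∈[1,9] → 4·8 = 32.
|S1 ∪ S2| = 118 − 32 = 86.00.

86.00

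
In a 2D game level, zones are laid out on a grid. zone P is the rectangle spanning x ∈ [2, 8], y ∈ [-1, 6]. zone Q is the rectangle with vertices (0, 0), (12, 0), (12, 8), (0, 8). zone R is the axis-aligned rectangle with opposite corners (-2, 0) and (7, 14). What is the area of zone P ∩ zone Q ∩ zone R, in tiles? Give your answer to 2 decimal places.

30.00

The intersection is the polygon with vertices (7,6), (7,0), (2,0), (2,6).
By the shoelace formula its area is 30.00.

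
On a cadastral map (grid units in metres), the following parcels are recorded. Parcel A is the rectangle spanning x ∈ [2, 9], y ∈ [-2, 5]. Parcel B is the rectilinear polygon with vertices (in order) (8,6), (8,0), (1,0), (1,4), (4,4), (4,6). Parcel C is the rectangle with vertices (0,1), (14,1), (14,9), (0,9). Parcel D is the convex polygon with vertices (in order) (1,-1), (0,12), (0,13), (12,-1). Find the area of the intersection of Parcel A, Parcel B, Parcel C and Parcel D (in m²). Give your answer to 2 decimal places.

The intersection is the polygon with vertices (2,1), (2,4), (4,4), (4,5), (6.857,5), (8,3.667), (8,1).
By the shoelace formula its area is 21.24.

21.24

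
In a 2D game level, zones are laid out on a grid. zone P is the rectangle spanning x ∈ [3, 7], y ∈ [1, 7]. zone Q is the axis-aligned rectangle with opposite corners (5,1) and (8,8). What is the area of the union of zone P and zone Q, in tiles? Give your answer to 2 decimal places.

33.00

By inclusion–exclusion:
Individual areas: |zone P| = 24, |zone Q| = 21.
|zone P∩zone Q|: x∈[5,7], y∈[1,7] → 2·6 = 12.
|zone P ∪ zone Q| = 45 − 12 = 33.00.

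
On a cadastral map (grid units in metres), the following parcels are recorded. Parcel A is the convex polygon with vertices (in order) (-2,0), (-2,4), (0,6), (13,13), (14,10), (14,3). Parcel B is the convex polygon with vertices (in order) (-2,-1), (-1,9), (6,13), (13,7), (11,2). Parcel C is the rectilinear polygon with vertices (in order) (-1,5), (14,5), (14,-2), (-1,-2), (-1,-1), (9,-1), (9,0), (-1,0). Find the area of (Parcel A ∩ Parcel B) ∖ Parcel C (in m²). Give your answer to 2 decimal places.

|Parcel A ∩ Parcel B| = 94.3793.
|(Parcel A ∩ Parcel B) ∩ Parcel C| = 46.0086.
|(Parcel A ∩ Parcel B) ∖ Parcel C| = 94.3793 − 46.0086 = 48.37.

48.37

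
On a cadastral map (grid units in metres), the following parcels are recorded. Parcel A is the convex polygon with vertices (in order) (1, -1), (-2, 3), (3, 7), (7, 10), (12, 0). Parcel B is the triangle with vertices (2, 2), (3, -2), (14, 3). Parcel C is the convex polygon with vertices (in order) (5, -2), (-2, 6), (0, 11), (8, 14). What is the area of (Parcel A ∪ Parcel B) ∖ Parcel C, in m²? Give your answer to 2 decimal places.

49.94

|Parcel A ∪ Parcel B| = 90.3697.
|(Parcel A ∪ Parcel B) ∩ Parcel C| = 40.4273.
|(Parcel A ∪ Parcel B) ∖ Parcel C| = 90.3697 − 40.4273 = 49.94.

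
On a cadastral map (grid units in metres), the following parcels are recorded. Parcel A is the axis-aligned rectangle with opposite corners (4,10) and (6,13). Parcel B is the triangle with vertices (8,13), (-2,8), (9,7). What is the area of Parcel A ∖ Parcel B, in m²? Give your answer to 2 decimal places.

|Parcel A| = 6, |Parcel A∩Parcel B| = 3.
|Parcel A ∖ Parcel B| = |Parcel A| − |Parcel A∩Parcel B| = 6 − 3 = 3.00.

3.00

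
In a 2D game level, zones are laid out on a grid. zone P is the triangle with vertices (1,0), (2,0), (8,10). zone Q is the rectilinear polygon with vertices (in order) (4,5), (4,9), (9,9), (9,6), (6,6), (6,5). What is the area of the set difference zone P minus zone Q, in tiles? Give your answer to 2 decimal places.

|zone P| = 5, |zone P∩zone Q| = 1.2.
|zone P ∖ zone Q| = |zone P| − |zone P∩zone Q| = 5 − 1.2 = 3.80.

3.80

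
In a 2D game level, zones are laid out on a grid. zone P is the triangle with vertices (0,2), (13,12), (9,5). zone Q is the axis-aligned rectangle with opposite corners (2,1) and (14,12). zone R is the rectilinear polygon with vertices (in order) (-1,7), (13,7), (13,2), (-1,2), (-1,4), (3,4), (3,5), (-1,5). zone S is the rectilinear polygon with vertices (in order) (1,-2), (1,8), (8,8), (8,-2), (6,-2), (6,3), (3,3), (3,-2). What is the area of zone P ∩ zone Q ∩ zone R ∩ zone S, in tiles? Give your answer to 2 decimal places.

12.15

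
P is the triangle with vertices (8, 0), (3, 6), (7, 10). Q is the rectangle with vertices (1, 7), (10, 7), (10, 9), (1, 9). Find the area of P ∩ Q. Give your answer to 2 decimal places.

The intersection is the polygon with vertices (6,9), (7.1,9), (7.3,7), (4,7).
By the shoelace formula its area is 4.40.

4.40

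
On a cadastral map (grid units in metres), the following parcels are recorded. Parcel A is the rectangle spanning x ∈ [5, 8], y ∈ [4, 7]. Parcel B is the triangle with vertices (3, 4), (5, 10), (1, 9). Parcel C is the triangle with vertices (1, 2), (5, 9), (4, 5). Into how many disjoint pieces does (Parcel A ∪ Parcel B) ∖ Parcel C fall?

2

(Parcel A ∪ Parcel B) ∖ Parcel C splits into 2 disjoint pieces (area 9, area 9.8353).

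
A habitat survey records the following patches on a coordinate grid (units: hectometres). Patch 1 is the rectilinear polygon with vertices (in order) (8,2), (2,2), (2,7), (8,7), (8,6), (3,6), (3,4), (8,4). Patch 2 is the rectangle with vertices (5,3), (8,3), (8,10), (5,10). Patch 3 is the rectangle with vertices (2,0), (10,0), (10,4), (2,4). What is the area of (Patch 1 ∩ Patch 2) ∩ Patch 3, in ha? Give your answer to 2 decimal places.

3.00

The region (Patch 1 ∩ Patch 2) ∩ Patch 3 is the polygon with vertices (8,3), (5,3), (5,4), (8,4).
By the shoelace formula its area is 3.00.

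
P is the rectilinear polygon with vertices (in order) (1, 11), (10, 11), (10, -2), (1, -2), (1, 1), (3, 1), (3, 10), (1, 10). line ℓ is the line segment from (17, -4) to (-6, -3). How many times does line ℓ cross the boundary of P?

0

The segment lies entirely outside P and never meets its boundary.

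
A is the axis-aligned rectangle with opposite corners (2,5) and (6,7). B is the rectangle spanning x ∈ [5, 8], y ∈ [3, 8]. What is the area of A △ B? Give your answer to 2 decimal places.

19.00

|A∩B|: x∈[5,6], y∈[5,7] → 1·2 = 2.
|A △ B| = |A| + |B| − 2·|A∩B| = 8 + 15 − 4 = 19.00.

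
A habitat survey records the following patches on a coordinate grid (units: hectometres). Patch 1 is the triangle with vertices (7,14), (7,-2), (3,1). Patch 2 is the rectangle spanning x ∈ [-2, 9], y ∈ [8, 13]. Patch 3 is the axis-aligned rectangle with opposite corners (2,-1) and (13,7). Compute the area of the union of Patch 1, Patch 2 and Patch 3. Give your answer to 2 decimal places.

By inclusion–exclusion:
Individual areas: |Patch 1| = 32, |Patch 2| = 55, |Patch 3| = 88.
|Patch 1∩Patch 2| = 5.3846.
|Patch 1∩Patch 3| = 23.7949.
|Patch 2∩Patch 3| = 0 (no overlap).
|Patch 1∩Patch 2∩Patch 3| = 0.
|Patch 1 ∪ Patch 2 ∪ Patch 3| = 175 − 29.1795 + 0 = 145.82.

145.82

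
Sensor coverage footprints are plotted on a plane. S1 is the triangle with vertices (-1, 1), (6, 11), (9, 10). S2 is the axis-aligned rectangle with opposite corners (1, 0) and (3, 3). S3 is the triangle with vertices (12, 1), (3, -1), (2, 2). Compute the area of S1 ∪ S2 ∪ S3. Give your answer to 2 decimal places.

37.69

By inclusion–exclusion:
Individual areas: |S1| = 18.5, |S2| = 6, |S3| = 14.5.
|S1∩S2| = 0.0222.
|S1∩S3| = 0.
|S2∩S3| = 1.2833.
|S1∩S2∩S3| = 0.
|S1 ∪ S2 ∪ S3| = 39 − 1.3056 + 0 = 37.69.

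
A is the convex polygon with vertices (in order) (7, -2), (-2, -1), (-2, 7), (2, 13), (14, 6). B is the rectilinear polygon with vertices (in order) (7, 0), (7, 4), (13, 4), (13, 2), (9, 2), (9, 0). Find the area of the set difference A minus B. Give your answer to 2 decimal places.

140.79

|A| = 153.5, |A∩B| = 12.7143.
|A ∖ B| = |A| − |A∩B| = 153.5 − 12.7143 = 140.79.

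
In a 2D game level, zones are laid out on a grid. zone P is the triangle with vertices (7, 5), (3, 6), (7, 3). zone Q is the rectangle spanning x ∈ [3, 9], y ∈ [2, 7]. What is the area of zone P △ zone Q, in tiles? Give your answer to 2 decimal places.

|zone P| = 4, |zone Q| = 30, |zone P∩zone Q| = 4.
|zone P △ zone Q| = |zone P| + |zone Q| − 2·|zone P∩zone Q| = 4 + 30 − 8 = 26.00.

26.00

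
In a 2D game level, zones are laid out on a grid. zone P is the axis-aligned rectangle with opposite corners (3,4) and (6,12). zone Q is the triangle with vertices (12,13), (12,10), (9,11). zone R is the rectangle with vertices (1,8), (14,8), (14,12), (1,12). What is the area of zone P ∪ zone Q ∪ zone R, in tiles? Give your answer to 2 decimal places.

64.75

By inclusion–exclusion:
Individual areas: |zone P| = 24, |zone Q| = 4.5, |zone R| = 52.
|zone P∩zone Q| = 0.
|zone P∩zone R|: x∈[3,6], y∈[8,12] → 3·4 = 12.
|zone Q∩zone R| = 3.75.
|zone P∩zone Q∩zone R| = 0.
|zone P ∪ zone Q ∪ zone R| = 80.5 − 15.75 + 0 = 64.75.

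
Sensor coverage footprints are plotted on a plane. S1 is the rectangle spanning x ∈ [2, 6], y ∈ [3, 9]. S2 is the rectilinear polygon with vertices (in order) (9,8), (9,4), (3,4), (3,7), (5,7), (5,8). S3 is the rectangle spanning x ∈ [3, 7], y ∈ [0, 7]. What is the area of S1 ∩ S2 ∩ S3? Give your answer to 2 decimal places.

9.00

The intersection is the polygon with vertices (3,4), (3,7), (5,7), (6,7), (6,4).
By the shoelace formula its area is 9.00.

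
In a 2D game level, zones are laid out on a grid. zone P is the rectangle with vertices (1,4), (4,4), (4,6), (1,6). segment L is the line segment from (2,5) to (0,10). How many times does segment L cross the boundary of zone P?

The segment meets the boundary at (1.6,6).

1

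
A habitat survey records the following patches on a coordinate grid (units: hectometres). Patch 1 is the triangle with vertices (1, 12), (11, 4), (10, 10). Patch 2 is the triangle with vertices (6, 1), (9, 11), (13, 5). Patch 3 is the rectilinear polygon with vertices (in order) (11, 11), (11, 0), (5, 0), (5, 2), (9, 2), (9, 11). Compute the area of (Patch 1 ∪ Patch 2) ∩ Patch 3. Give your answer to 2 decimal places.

|Patch 1 ∪ Patch 2| = 44.1721.
|(Patch 1 ∪ Patch 2) ∩ Patch 3| = 13.28.

13.28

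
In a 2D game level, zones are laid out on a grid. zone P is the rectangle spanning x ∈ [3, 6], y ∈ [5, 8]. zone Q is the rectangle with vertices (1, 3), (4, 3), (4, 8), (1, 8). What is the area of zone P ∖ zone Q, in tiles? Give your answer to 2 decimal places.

|zone P∩zone Q|: x∈[3,4], y∈[5,8] → 1·3 = 3.
|zone P| = 9.
|zone P ∖ zone Q| = |zone P| − |zone P∩zone Q| = 9 − 3 = 6.00.

6.00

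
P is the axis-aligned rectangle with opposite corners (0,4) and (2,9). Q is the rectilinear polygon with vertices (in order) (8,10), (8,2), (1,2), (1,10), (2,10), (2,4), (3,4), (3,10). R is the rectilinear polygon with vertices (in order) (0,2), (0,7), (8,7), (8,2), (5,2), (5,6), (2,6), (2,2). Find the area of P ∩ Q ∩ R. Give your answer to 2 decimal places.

3.00

The intersection is the polygon with vertices (1,4), (1,7), (2,7), (2,6), (2,4).
By the shoelace formula its area is 3.00.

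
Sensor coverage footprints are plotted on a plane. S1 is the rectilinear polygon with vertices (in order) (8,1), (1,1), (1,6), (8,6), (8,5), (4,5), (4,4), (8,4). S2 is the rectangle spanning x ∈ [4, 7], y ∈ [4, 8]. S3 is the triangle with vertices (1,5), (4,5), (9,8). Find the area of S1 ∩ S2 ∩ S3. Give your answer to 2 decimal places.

The intersection is the polygon with vertices (4,6), (5.667,6), (4,5).
By the shoelace formula its area is 0.83.

0.83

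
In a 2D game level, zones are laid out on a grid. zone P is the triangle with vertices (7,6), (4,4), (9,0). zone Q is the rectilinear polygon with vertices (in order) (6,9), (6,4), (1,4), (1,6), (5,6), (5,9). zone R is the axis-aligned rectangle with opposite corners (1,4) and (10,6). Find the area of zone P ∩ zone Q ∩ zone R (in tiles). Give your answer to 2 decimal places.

The intersection is the polygon with vertices (6,4), (4,4), (6,5.333).
By the shoelace formula its area is 1.33.

1.33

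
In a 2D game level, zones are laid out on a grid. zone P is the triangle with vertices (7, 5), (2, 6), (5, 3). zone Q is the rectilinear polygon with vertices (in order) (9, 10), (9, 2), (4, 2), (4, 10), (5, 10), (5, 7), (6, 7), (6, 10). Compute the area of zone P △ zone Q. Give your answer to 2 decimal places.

|zone P| = 6, |zone Q| = 37, |zone P∩zone Q| = 4.4.
|zone P △ zone Q| = |zone P| + |zone Q| − 2·|zone P∩zone Q| = 6 + 37 − 8.8 = 34.20.

34.20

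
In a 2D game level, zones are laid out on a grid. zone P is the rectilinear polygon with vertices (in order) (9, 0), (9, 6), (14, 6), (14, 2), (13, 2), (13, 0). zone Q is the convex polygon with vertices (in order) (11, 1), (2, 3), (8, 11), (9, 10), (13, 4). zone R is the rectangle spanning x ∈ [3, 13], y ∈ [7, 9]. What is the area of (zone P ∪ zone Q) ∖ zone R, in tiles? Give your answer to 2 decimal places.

|zone P ∪ zone Q| = 70.2778.
|(zone P ∪ zone Q) ∩ zone R| = 9.1667.
|(zone P ∪ zone Q) ∖ zone R| = 70.2778 − 9.1667 = 61.11.

61.11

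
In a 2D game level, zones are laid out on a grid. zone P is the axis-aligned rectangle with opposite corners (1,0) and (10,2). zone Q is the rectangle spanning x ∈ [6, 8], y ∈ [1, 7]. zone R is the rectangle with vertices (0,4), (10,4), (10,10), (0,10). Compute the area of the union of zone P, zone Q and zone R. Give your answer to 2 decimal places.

82.00

By inclusion–exclusion:
Individual areas: |zone P| = 18, |zone Q| = 12, |zone R| = 60.
|zone P∩zone Q|: x∈[6,8], y∈[1,2] → 2·1 = 2.
|zone P∩zone R| = 0 (no overlap).
|zone Q∩zone R|: x∈[6,8], y∈[4,7] → 2·3 = 6.
|zone P∩zone Q∩zone R| = 0.
|zone P ∪ zone Q ∪ zone R| = 90 − 8 + 0 = 82.00.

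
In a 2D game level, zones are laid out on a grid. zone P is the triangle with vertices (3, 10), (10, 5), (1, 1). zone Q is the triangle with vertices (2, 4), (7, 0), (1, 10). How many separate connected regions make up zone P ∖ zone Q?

zone P ∖ zone Q splits into 2 disjoint pieces (area 23.8834, area 4.5446).

2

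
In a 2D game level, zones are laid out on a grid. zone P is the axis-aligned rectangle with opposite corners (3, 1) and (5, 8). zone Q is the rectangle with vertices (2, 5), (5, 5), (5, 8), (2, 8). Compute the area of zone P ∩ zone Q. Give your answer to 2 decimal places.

6.00

|zone P∩zone Q|: x∈[3,5], y∈[5,8] → 2·3 = 6.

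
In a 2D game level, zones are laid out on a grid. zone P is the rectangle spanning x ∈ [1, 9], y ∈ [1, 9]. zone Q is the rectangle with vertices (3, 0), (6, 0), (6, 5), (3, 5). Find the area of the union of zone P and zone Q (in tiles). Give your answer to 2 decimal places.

By inclusion–exclusion:
Individual areas: |zone P| = 64, |zone Q| = 15.
|zone P∩zone Q|: x∈[3,6], y∈[1,5] → 3·4 = 12.
|zone P ∪ zone Q| = 79 − 12 = 67.00.

67.00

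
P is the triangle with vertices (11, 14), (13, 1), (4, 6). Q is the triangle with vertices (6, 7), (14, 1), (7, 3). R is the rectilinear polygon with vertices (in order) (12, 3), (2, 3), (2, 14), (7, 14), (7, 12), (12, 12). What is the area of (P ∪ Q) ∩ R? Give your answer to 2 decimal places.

48.45

The region (P ∪ Q) ∩ R is the polygon with vertices (6.613,4.548), (4,6), (9.25,12), (11.308,12), (12,7.5), (12,3), (7,3).
By the shoelace formula its area is 48.45.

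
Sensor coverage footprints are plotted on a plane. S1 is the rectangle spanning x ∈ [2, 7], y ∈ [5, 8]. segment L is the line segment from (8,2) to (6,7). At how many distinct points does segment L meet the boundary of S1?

The segment meets the boundary at (6.8,5).

1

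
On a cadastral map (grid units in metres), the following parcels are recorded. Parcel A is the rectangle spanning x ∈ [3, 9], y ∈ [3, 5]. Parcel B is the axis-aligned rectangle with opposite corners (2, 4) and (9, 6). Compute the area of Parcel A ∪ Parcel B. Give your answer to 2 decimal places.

By inclusion–exclusion:
Individual areas: |Parcel A| = 12, |Parcel B| = 14.
|Parcel A∩Parcel B|: x∈[3,9], y∈[4,5] → 6·1 = 6.
|Parcel A ∪ Parcel B| = 26 − 6 = 20.00.

20.00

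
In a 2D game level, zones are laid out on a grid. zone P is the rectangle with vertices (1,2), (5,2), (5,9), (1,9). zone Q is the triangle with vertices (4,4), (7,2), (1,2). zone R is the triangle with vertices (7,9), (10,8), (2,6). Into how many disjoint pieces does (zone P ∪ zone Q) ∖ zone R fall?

(zone P ∪ zone Q) ∖ zone R is a single connected region.

1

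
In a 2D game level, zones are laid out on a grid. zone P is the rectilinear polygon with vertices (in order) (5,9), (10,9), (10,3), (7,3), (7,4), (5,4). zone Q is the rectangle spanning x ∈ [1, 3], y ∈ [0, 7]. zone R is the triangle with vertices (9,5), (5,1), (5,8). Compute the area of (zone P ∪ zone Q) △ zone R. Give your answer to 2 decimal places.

|zone P ∪ zone Q| = 42.
|(zone P ∪ zone Q) ∩ zone R| = 10.
|(zone P ∪ zone Q) △ zone R| = 42 + 14 − 20 = 36.00.

36.00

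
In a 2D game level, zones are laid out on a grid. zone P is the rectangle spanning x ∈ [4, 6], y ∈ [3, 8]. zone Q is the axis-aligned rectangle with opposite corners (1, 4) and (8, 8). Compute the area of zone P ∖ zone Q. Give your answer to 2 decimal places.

2.00

|zone P∩zone Q|: x∈[4,6], y∈[4,8] → 2·4 = 8.
|zone P| = 10.
|zone P ∖ zone Q| = |zone P| − |zone P∩zone Q| = 10 − 8 = 2.00.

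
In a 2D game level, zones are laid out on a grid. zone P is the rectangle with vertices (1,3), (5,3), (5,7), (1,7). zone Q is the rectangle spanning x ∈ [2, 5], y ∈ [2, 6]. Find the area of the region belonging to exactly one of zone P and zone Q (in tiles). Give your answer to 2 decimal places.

|zone P∩zone Q|: x∈[2,5], y∈[3,6] → 3·3 = 9.
|zone P △ zone Q| = |zone P| + |zone Q| − 2·|zone P∩zone Q| = 16 + 12 − 18 = 10.00.

10.00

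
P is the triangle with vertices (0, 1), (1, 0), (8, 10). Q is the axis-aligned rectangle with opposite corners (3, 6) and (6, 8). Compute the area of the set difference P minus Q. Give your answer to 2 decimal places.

7.60

|P| = 8.5, |P∩Q| = 0.904.
|P ∖ Q| = |P| − |P∩Q| = 8.5 − 0.904 = 7.60.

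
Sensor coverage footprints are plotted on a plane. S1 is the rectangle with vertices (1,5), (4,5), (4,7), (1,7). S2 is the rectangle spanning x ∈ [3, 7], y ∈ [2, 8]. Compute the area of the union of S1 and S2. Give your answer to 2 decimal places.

By inclusion–exclusion:
Individual areas: |S1| = 6, |S2| = 24.
|S1∩S2|: x∈[3,4], y∈[5,7] → 1·2 = 2.
|S1 ∪ S2| = 30 − 2 = 28.00.

28.00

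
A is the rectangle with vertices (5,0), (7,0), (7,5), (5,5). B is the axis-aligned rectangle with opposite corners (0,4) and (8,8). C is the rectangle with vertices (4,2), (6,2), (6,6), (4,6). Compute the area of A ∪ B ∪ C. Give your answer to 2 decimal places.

By inclusion–exclusion:
Individual areas: |A| = 10, |B| = 32, |C| = 8.
|A∩B|: x∈[5,7], y∈[4,5] → 2·1 = 2.
|A∩C|: x∈[5,6], y∈[2,5] → 1·3 = 3.
|B∩C|: x∈[4,6], y∈[4,6] → 2·2 = 4.
|A∩B∩C| = 1.
|A ∪ B ∪ C| = 50 − 9 + 1 = 42.00.

42.00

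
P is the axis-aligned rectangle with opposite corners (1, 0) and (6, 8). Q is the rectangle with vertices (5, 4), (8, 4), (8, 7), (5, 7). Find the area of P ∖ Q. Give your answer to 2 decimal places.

37.00

|P∩Q|: x∈[5,6], y∈[4,7] → 1·3 = 3.
|P| = 40.
|P ∖ Q| = |P| − |P∩Q| = 40 − 3 = 37.00.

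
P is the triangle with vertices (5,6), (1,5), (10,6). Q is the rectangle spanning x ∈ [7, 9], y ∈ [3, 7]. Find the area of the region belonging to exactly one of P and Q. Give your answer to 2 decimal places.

|P| = 2.5, |Q| = 8, |P∩Q| = 0.4444.
|P △ Q| = |P| + |Q| − 2·|P∩Q| = 2.5 + 8 − 0.8889 = 9.61.

9.61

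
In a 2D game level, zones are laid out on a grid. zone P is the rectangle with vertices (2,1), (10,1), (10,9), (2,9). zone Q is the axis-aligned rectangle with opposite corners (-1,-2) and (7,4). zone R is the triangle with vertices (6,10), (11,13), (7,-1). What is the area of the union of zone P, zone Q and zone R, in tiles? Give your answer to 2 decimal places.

107.74

By inclusion–exclusion:
Individual areas: |zone P| = 64, |zone Q| = 48, |zone R| = 29.
|zone P∩zone Q|: x∈[2,7], y∈[1,4] → 5·3 = 15.
|zone P∩zone R| = 18.0779.
|zone Q∩zone R| = 1.1364.
|zone P∩zone Q∩zone R| = 0.9545.
|zone P ∪ zone Q ∪ zone R| = 141 − 34.2143 + 0.9545 = 107.74.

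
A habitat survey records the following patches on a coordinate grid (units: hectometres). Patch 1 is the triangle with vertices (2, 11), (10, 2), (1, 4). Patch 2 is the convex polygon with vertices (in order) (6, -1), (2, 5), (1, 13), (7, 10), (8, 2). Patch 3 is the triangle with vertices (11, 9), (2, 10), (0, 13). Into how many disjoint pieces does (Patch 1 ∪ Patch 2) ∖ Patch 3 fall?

2

(Patch 1 ∪ Patch 2) ∖ Patch 3 splits into 2 disjoint pieces (area 52.6713, area 0.4762).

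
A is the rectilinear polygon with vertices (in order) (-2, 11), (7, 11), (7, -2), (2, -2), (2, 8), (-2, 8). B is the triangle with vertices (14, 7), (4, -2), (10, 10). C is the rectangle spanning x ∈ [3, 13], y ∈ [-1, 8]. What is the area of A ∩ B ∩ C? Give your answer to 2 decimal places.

The intersection is the polygon with vertices (5.111,-1), (4.5,-1), (7,4), (7,0.7).
By the shoelace formula its area is 4.64.

4.64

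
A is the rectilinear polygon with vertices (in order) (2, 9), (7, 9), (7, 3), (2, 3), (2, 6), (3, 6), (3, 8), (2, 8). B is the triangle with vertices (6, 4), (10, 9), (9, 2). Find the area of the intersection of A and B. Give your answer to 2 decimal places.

0.96

The intersection is the polygon with vertices (7,3.333), (6,4), (7,5.25).
By the shoelace formula its area is 0.96.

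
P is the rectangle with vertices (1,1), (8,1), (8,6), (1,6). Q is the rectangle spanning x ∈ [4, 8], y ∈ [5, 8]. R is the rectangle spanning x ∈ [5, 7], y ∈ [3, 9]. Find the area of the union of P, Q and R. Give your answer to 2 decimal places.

45.00

By inclusion–exclusion:
Individual areas: |P| = 35, |Q| = 12, |R| = 12.
|P∩Q|: x∈[4,8], y∈[5,6] → 4·1 = 4.
|P∩R|: x∈[5,7], y∈[3,6] → 2·3 = 6.
|Q∩R|: x∈[5,7], y∈[5,8] → 2·3 = 6.
|P∩Q∩R| = 2.
|P ∪ Q ∪ R| = 59 − 16 + 2 = 45.00.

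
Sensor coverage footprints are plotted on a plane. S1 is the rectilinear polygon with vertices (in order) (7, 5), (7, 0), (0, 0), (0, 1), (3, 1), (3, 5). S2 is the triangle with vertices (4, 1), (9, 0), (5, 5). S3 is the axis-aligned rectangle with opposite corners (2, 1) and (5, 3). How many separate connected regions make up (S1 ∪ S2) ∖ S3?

(S1 ∪ S2) ∖ S3 is a single connected region.

1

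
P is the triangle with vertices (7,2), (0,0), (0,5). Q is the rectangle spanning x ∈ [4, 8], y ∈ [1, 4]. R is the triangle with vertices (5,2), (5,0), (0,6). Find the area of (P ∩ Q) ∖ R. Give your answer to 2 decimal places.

|P ∩ Q| = 3.2143.
|(P ∩ Q) ∩ R| = 1.1132.
|(P ∩ Q) ∖ R| = 3.2143 − 1.1132 = 2.10.

2.10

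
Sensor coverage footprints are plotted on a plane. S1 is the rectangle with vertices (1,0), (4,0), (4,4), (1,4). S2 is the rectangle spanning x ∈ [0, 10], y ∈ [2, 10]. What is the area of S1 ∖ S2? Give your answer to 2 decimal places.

6.00

|S1∩S2|: x∈[1,4], y∈[2,4] → 3·2 = 6.
|S1| = 12.
|S1 ∖ S2| = |S1| − |S1∩S2| = 12 − 6 = 6.00.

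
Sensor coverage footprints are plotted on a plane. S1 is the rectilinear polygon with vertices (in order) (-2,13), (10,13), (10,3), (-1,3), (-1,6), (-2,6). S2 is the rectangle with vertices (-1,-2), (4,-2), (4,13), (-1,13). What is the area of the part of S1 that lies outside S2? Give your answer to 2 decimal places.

|S1| = 117, |S1∩S2| = 50.
|S1 ∖ S2| = |S1| − |S1∩S2| = 117 − 50 = 67.00.

67.00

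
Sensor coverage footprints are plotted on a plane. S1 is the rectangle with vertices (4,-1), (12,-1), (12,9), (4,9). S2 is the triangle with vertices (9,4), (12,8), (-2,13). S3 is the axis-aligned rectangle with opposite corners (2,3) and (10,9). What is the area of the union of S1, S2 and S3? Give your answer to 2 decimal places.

By inclusion–exclusion:
Individual areas: |S1| = 80, |S2| = 35.5, |S3| = 48.
|S1∩S2| = 22.3727.
|S1∩S3|: x∈[4,10], y∈[3,9] → 6·6 = 36.
|S2∩S3| = 19.4968.
|S1∩S2∩S3| = 18.9918.
|S1 ∪ S2 ∪ S3| = 163.5 − 77.8696 + 18.9918 = 104.62.

104.62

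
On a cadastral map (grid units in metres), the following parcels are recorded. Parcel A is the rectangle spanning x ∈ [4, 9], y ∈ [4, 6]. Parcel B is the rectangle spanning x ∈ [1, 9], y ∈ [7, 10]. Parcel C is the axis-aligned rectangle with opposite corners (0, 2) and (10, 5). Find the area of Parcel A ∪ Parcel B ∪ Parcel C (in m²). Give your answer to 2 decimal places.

By inclusion–exclusion:
Individual areas: |Parcel A| = 10, |Parcel B| = 24, |Parcel C| = 30.
|Parcel A∩Parcel B| = 0 (no overlap).
|Parcel A∩Parcel C|: x∈[4,9], y∈[4,5] → 5·1 = 5.
|Parcel B∩Parcel C| = 0 (no overlap).
|Parcel A∩Parcel B∩Parcel C| = 0.
|Parcel A ∪ Parcel B ∪ Parcel C| = 64 − 5 + 0 = 59.00.

59.00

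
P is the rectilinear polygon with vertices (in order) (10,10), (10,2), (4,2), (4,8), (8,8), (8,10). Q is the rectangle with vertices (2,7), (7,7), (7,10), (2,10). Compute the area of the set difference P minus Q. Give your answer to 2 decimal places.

37.00

|P| = 40, |P∩Q| = 3.
|P ∖ Q| = |P| − |P∩Q| = 40 − 3 = 37.00.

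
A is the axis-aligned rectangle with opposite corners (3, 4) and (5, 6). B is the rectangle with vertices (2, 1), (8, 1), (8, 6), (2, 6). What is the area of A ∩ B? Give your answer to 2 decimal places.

4.00

|A∩B|: x∈[3,5], y∈[4,6] → 2·2 = 4.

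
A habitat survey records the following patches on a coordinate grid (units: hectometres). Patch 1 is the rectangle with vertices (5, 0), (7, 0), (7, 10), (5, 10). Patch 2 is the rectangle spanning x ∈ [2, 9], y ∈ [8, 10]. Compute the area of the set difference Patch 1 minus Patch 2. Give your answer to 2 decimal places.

|Patch 1∩Patch 2|: x∈[5,7], y∈[8,10] → 2·2 = 4.
|Patch 1| = 20.
|Patch 1 ∖ Patch 2| = |Patch 1| − |Patch 1∩Patch 2| = 20 − 4 = 16.00.

16.00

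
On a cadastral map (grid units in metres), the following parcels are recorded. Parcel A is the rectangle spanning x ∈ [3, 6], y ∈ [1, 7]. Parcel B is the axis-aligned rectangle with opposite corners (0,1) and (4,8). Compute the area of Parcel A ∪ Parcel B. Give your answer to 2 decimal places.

40.00

By inclusion–exclusion:
Individual areas: |Parcel A| = 18, |Parcel B| = 28.
|Parcel A∩Parcel B|: x∈[3,4], y∈[1,7] → 1·6 = 6.
|Parcel A ∪ Parcel B| = 46 − 6 = 40.00.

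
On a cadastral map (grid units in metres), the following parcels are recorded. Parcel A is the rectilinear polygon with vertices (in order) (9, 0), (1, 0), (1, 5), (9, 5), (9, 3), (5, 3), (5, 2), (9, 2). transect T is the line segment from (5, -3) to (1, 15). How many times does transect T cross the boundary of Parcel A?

The segment meets the boundary at (3.222,5), (4.333,0).

2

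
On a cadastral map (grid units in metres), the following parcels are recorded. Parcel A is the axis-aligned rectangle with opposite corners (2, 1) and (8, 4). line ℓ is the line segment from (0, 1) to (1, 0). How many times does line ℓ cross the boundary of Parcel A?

The segment lies entirely outside Parcel A and never meets its boundary.

0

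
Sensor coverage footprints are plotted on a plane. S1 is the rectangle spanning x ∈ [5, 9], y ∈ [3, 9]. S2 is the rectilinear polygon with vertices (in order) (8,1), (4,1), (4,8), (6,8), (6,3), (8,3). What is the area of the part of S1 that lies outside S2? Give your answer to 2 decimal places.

|S1| = 24, |S1∩S2| = 5.
|S1 ∖ S2| = |S1| − |S1∩S2| = 24 − 5 = 19.00.

19.00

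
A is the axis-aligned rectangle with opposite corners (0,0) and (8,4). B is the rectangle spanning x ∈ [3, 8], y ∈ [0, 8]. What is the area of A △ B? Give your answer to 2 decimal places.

|A∩B|: x∈[3,8], y∈[0,4] → 5·4 = 20.
|A △ B| = |A| + |B| − 2·|A∩B| = 32 + 40 − 40 = 32.00.

32.00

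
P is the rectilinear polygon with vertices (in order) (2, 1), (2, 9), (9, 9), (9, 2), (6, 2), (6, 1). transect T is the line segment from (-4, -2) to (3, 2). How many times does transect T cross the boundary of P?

1

The segment meets the boundary at (2,1.429).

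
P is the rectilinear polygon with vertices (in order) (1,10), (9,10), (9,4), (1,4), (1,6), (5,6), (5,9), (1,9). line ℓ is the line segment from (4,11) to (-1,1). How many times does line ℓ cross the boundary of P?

The segment meets the boundary at (1,5), (1.5,6), (3,9), (3.5,10).

4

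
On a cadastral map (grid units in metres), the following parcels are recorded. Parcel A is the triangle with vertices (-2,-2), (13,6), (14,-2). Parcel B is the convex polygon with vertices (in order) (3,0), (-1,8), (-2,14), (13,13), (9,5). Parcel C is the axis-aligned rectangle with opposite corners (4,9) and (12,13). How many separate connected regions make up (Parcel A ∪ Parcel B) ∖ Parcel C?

1

(Parcel A ∪ Parcel B) ∖ Parcel C is a single connected region.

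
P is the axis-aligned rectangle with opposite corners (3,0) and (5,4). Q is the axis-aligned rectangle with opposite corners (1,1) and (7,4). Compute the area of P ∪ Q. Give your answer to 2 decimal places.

By inclusion–exclusion:
Individual areas: |P| = 8, |Q| = 18.
|P∩Q|: x∈[3,5], y∈[1,4] → 2·3 = 6.
|P ∪ Q| = 26 − 6 = 20.00.

20.00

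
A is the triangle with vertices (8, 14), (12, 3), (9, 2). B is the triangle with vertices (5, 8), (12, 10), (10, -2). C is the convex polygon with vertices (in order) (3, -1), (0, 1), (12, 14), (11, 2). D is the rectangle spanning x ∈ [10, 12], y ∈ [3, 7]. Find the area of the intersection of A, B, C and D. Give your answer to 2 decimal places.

The intersection is the polygon with vertices (11.2,5.2), (10.833,3), (10,3), (10,7), (10.546,7).
By the shoelace formula its area is 3.81.

3.81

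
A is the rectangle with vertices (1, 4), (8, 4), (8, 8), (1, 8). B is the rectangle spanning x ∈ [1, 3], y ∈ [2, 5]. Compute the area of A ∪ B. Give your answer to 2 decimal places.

32.00

By inclusion–exclusion:
Individual areas: |A| = 28, |B| = 6.
|A∩B|: x∈[1,3], y∈[4,5] → 2·1 = 2.
|A ∪ B| = 34 − 2 = 32.00.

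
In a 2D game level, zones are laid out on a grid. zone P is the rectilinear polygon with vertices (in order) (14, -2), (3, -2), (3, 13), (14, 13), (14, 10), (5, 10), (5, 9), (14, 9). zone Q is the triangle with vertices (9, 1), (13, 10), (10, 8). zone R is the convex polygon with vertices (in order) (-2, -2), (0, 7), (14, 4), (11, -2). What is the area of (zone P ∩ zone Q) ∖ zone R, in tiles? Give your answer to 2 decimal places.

|zone P ∩ zone Q| = 8.9722.
|(zone P ∩ zone Q) ∩ zone R| = 2.2145.
|(zone P ∩ zone Q) ∖ zone R| = 8.9722 − 2.2145 = 6.76.

6.76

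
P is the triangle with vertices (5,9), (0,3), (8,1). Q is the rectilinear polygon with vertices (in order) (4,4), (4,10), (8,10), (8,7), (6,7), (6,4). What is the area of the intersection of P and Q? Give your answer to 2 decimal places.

The intersection is the polygon with vertices (5,9), (6,6.333), (6,4), (4,4), (4,7.8).
By the shoelace formula its area is 8.07.

8.07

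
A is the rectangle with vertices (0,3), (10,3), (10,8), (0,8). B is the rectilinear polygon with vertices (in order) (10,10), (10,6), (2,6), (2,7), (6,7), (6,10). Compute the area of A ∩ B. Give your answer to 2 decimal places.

12.00

The intersection is the polygon with vertices (10,6), (2,6), (2,7), (6,7), (6,8), (10,8).
By the shoelace formula its area is 12.00.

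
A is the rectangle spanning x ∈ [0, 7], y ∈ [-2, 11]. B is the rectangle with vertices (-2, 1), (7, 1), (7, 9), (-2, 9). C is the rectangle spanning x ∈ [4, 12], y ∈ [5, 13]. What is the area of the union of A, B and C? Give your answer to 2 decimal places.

By inclusion–exclusion:
Individual areas: |A| = 91, |B| = 72, |C| = 64.
|A∩B|: x∈[0,7], y∈[1,9] → 7·8 = 56.
|A∩C|: x∈[4,7], y∈[5,11] → 3·6 = 18.
|B∩C|: x∈[4,7], y∈[5,9] → 3·4 = 12.
|A∩B∩C| = 12.
|A ∪ B ∪ C| = 227 − 86 + 12 = 153.00.

153.00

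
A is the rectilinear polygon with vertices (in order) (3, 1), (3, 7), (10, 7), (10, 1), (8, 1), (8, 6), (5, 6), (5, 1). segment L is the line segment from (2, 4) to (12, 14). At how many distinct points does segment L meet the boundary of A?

The segment meets the boundary at (5,7), (3,5).

2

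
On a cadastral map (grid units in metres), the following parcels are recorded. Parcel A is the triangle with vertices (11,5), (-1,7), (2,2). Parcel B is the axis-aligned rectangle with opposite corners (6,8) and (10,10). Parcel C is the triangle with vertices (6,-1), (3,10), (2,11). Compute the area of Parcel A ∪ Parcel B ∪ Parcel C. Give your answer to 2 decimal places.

37.90

By inclusion–exclusion:
Individual areas: |Parcel A| = 27, |Parcel B| = 8, |Parcel C| = 4.
|Parcel A∩Parcel B| = 0.
|Parcel A∩Parcel C| = 1.1001.
|Parcel B∩Parcel C| = 0.
|Parcel A∩Parcel B∩Parcel C| = 0.
|Parcel A ∪ Parcel B ∪ Parcel C| = 39 − 1.1001 + 0 = 37.90.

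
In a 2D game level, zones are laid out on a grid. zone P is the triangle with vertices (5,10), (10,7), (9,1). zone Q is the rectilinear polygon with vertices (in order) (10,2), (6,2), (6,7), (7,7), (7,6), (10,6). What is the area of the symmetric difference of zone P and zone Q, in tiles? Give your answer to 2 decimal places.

|zone P| = 16.5, |zone Q| = 17, |zone P∩zone Q| = 7.7778.
|zone P △ zone Q| = |zone P| + |zone Q| − 2·|zone P∩zone Q| = 16.5 + 17 − 15.5556 = 17.94.

17.94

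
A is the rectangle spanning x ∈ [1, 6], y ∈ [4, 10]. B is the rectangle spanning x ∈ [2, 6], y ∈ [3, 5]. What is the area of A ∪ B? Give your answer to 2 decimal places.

By inclusion–exclusion:
Individual areas: |A| = 30, |B| = 8.
|A∩B|: x∈[2,6], y∈[4,5] → 4·1 = 4.
|A ∪ B| = 38 − 4 = 34.00.

34.00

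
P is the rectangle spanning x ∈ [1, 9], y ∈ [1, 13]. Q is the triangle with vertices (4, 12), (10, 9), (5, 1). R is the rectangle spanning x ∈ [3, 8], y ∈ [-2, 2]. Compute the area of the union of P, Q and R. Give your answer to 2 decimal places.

112.05

By inclusion–exclusion:
Individual areas: |P| = 96, |Q| = 31.5, |R| = 20.
|P∩Q| = 30.45.
|P∩R|: x∈[3,8], y∈[1,2] → 5·1 = 5.
|Q∩R| = 0.358.
|P∩Q∩R| = 0.358.
|P ∪ Q ∪ R| = 147.5 − 35.808 + 0.358 = 112.05.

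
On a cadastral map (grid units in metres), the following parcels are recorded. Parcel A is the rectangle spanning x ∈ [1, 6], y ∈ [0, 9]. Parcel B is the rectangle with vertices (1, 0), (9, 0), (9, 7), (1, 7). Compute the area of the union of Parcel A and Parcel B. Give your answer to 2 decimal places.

By inclusion–exclusion:
Individual areas: |Parcel A| = 45, |Parcel B| = 56.
|Parcel A∩Parcel B|: x∈[1,6], y∈[0,7] → 5·7 = 35.
|Parcel A ∪ Parcel B| = 101 − 35 = 66.00.

66.00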